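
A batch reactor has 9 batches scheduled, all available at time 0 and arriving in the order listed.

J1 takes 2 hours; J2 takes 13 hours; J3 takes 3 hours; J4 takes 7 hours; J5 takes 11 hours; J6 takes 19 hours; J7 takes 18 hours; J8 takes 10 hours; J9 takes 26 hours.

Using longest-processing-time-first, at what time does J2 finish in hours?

76

LPT (decreasing processing time): J9 J6 J7 J2 J5 J8 J4 J3 J1.
J9: 0→26
J6: 26→45
J7: 45→63
J2: 63→76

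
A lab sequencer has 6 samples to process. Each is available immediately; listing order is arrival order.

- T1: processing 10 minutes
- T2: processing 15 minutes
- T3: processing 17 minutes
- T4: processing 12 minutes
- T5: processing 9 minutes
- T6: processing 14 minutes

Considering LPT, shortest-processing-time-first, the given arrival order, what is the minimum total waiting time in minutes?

LPT (decreasing processing time): T3 T2 T6 T4 T1 T5.
T3: waits 0, runs 0→17
T2: waits 17, runs 17→32
T6: waits 32, runs 32→46
T4: waits 46, runs 46→58
T1: waits 58, runs 58→68
T5: waits 68, runs 68→77
Sum = 0+17+32+46+58+68 = 221.
SPT (increasing processing time): T5 T1 T4 T6 T2 T3.
T5: waits 0, runs 0→9
T1: waits 9, runs 9→19
T4: waits 19, runs 19→31
T6: waits 31, runs 31→45
T2: waits 45, runs 45→60
T3: waits 60, runs 60→77
Sum = 0+9+19+31+45+60 = 164.
FIFO (arrival order): T1 T2 T3 T4 T5 T6.
T1: waits 0, runs 0→10
T2: waits 10, runs 10→25
T3: waits 25, runs 25→42
T4: waits 42, runs 42→54
T5: waits 54, runs 54→63
T6: waits 63, runs 63→77
Sum = 0+10+25+42+54+63 = 194.
LPT 221, SPT 164, FIFO 194 → minimum 164.

164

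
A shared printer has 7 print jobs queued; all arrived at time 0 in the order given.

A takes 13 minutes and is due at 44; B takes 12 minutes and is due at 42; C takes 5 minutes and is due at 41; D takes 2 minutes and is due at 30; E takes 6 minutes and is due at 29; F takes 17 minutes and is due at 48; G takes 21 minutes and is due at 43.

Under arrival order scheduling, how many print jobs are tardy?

4

FIFO (arrival order): A B C D E F G.
A: 0→13, due 44, tardiness 0
B: 13→25, due 42, tardiness 0
C: 25→30, due 41, tardiness 0
D: 30→32, due 30, tardiness 2
E: 32→38, due 29, tardiness 9
F: 38→55, due 48, tardiness 7
G: 55→76, due 43, tardiness 33
Late print jobs: 4.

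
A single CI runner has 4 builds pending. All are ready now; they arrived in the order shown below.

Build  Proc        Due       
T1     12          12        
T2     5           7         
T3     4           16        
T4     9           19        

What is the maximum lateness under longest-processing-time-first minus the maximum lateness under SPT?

1

LPT (decreasing processing time): T1 T4 T2 T3.
T1: 0→12, due 12, lateness 0
T4: 12→21, due 19, lateness 2
T2: 21→26, due 7, lateness 19
T3: 26→30, due 16, lateness 14
Maximum = 19.
SPT (increasing processing time): T3 T2 T4 T1.
T3: 0→4, due 16, lateness -12
T2: 4→9, due 7, lateness 2
T4: 9→18, due 19, lateness -1
T1: 18→30, due 12, lateness 18
Maximum = 18.
Difference = 19 − 18 = 1.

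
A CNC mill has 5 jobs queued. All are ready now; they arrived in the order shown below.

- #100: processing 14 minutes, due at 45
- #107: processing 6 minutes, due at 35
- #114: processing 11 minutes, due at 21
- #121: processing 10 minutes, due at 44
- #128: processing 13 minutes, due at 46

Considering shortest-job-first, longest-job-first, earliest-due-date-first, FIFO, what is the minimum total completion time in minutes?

143

SPT (increasing processing time): #107 #121 #114 #128 #100.
#107: 0→6
#121: 6→16
#114: 16→27
#128: 27→40
#100: 40→54
Sum = 6+16+27+40+54 = 143.
LPT (decreasing processing time): #100 #128 #114 #121 #107.
#100: 0→14
#128: 14→27
#114: 27→38
#121: 38→48
#107: 48→54
Sum = 14+27+38+48+54 = 181.
EDD (increasing due date): #114 #107 #121 #100 #128.
#114: 0→11
#107: 11→17
#121: 17→27
#100: 27→41
#128: 41→54
Sum = 11+17+27+41+54 = 150.
FIFO (arrival order): #100 #107 #114 #121 #128.
#100: 0→14
#107: 14→20
#114: 20→31
#121: 31→41
#128: 41→54
Sum = 14+20+31+41+54 = 160.
SPT 143, LPT 181, EDD 150, FIFO 160 → minimum 143.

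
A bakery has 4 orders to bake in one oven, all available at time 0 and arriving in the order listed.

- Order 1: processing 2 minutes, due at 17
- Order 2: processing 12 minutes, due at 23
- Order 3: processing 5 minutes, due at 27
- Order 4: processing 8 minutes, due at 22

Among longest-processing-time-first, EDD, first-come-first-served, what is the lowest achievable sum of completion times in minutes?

LPT (decreasing processing time): Order 2 Order 4 Order 3 Order 1.
Order 2: 0→12
Order 4: 12→20
Order 3: 20→25
Order 1: 25→27
Sum = 12+20+25+27 = 84.
EDD (increasing due date): Order 1 Order 4 Order 2 Order 3.
Order 1: 0→2
Order 4: 2→10
Order 2: 10→22
Order 3: 22→27
Sum = 2+10+22+27 = 61.
FIFO (arrival order): Order 1 Order 2 Order 3 Order 4.
Order 1: 0→2
Order 2: 2→14
Order 3: 14→19
Order 4: 19→27
Sum = 2+14+19+27 = 62.
LPT 84, EDD 61, FIFO 62 → minimum 61.

61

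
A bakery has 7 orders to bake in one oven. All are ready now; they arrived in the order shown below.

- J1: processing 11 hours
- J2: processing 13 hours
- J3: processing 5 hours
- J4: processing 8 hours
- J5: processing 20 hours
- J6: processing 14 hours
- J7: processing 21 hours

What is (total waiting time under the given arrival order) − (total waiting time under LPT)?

FIFO (arrival order): J1 J2 J3 J4 J5 J6 J7.
J1: waits 0, runs 0→11
J2: waits 11, runs 11→24
J3: waits 24, runs 24→29
J4: waits 29, runs 29→37
J5: waits 37, runs 37→57
J6: waits 57, runs 57→71
J7: waits 71, runs 71→92
Sum = 0+11+24+29+37+57+71 = 229.
LPT (decreasing processing time): J7 J5 J6 J2 J1 J4 J3.
J7: waits 0, runs 0→21
J5: waits 21, runs 21→41
J6: waits 41, runs 41→55
J2: waits 55, runs 55→68
J1: waits 68, runs 68→79
J4: waits 79, runs 79→87
J3: waits 87, runs 87→92
Sum = 0+21+41+55+68+79+87 = 351.
Difference = 229 − 351 = -122.

-122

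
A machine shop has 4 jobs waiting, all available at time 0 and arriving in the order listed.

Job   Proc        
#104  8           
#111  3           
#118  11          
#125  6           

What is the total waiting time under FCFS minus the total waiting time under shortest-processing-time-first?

FIFO (arrival order): #104 #111 #118 #125.
#104: waits 0, runs 0→8
#111: waits 8, runs 8→11
#118: waits 11, runs 11→22
#125: waits 22, runs 22→28
Sum = 0+8+11+22 = 41.
SPT (increasing processing time): #111 #125 #104 #118.
#111: waits 0, runs 0→3
#125: waits 3, runs 3→9
#104: waits 9, runs 9→17
#118: waits 17, runs 17→28
Sum = 0+3+9+17 = 29.
Difference = 41 − 29 = 12.

12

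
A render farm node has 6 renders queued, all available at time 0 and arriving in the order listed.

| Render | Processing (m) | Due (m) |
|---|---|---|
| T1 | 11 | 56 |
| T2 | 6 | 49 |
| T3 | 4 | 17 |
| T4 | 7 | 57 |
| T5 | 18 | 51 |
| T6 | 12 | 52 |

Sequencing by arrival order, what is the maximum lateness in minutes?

6

FIFO (arrival order): T1 T2 T3 T4 T5 T6.
T1: 0→11, due 56, lateness -45
T2: 11→17, due 49, lateness -32
T3: 17→21, due 17, lateness 4
T4: 21→28, due 57, lateness -29
T5: 28→46, due 51, lateness -5
T6: 46→58, due 52, lateness 6
Maximum = 6.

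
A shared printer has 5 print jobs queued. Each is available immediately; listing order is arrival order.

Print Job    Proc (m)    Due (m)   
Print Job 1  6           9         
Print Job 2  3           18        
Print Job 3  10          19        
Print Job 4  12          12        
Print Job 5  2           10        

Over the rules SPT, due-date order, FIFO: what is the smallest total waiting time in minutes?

SPT (increasing processing time): Print Job 5 Print Job 2 Print Job 1 Print Job 3 Print Job 4.
Print Job 5: waits 0, runs 0→2
Print Job 2: waits 2, runs 2→5
Print Job 1: waits 5, runs 5→11
Print Job 3: waits 11, runs 11→21
Print Job 4: waits 21, runs 21→33
Sum = 0+2+5+11+21 = 39.
EDD (increasing due date): Print Job 1 Print Job 5 Print Job 4 Print Job 2 Print Job 3.
Print Job 1: waits 0, runs 0→6
Print Job 5: waits 6, runs 6→8
Print Job 4: waits 8, runs 8→20
Print Job 2: waits 20, runs 20→23
Print Job 3: waits 23, runs 23→33
Sum = 0+6+8+20+23 = 57.
FIFO (arrival order): Print Job 1 Print Job 2 Print Job 3 Print Job 4 Print Job 5.
Print Job 1: waits 0, runs 0→6
Print Job 2: waits 6, runs 6→9
Print Job 3: waits 9, runs 9→19
Print Job 4: waits 19, runs 19→31
Print Job 5: waits 31, runs 31→33
Sum = 0+6+9+19+31 = 65.
SPT 39, EDD 57, FIFO 65 → minimum 39.

39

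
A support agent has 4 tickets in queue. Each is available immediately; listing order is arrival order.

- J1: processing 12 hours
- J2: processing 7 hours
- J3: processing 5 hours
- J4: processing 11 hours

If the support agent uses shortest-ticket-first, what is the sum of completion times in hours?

75

SPT (increasing processing time): J3 J2 J4 J1.
J3: 0→5
J2: 5→12
J4: 12→23
J1: 23→35
Sum = 5+12+23+35 = 75.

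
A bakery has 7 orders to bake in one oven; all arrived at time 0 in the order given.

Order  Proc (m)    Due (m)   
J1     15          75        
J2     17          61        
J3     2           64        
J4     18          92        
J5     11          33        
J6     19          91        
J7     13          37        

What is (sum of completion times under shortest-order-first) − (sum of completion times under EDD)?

SPT (increasing processing time): J3 J5 J7 J1 J2 J4 J6.
J3: 0→2
J5: 2→13
J7: 13→26
J1: 26→41
J2: 41→58
J4: 58→76
J6: 76→95
Sum = 2+13+26+41+58+76+95 = 311.
EDD (increasing due date): J5 J7 J2 J3 J1 J6 J4.
J5: 0→11
J7: 11→24
J2: 24→41
J3: 41→43
J1: 43→58
J6: 58→77
J4: 77→95
Sum = 11+24+41+43+58+77+95 = 349.
Difference = 311 − 349 = -38.

-38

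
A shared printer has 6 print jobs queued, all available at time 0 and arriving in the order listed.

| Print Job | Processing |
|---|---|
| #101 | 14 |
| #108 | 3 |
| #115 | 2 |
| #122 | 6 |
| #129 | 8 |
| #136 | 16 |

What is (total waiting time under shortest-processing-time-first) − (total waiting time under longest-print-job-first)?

-105

SPT (increasing processing time): #115 #108 #122 #129 #101 #136.
#115: waits 0, runs 0→2
#108: waits 2, runs 2→5
#122: waits 5, runs 5→11
#129: waits 11, runs 11→19
#101: waits 19, runs 19→33
#136: waits 33, runs 33→49
Sum = 0+2+5+11+19+33 = 70.
LPT (decreasing processing time): #136 #101 #129 #122 #108 #115.
#136: waits 0, runs 0→16
#101: waits 16, runs 16→30
#129: waits 30, runs 30→38
#122: waits 38, runs 38→44
#108: waits 44, runs 44→47
#115: waits 47, runs 47→49
Sum = 0+16+30+38+44+47 = 175.
Difference = 70 − 175 = -105.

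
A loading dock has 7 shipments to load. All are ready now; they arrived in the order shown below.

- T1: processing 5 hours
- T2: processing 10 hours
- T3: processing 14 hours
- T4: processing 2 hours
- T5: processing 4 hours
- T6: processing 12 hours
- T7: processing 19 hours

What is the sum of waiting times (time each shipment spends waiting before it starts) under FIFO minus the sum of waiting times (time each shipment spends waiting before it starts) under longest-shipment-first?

FIFO (arrival order): T1 T2 T3 T4 T5 T6 T7.
T1: waits 0, runs 0→5
T2: waits 5, runs 5→15
T3: waits 15, runs 15→29
T4: waits 29, runs 29→31
T5: waits 31, runs 31→35
T6: waits 35, runs 35→47
T7: waits 47, runs 47→66
Sum = 0+5+15+29+31+35+47 = 162.
LPT (decreasing processing time): T7 T3 T6 T2 T1 T5 T4.
T7: waits 0, runs 0→19
T3: waits 19, runs 19→33
T6: waits 33, runs 33→45
T2: waits 45, runs 45→55
T1: waits 55, runs 55→60
T5: waits 60, runs 60→64
T4: waits 64, runs 64→66
Sum = 0+19+33+45+55+60+64 = 276.
Difference = 162 − 276 = -114.

-114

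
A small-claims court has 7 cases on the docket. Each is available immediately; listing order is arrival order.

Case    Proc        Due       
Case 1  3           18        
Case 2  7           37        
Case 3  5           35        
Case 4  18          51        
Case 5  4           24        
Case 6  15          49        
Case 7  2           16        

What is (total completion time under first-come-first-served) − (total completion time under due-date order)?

FIFO (arrival order): Case 1 Case 2 Case 3 Case 4 Case 5 Case 6 Case 7.
Case 1: 0→3
Case 2: 3→10
Case 3: 10→15
Case 4: 15→33
Case 5: 33→37
Case 6: 37→52
Case 7: 52→54
Sum = 3+10+15+33+37+52+54 = 204.
EDD (increasing due date): Case 7 Case 1 Case 5 Case 3 Case 2 Case 6 Case 4.
Case 7: 0→2
Case 1: 2→5
Case 5: 5→9
Case 3: 9→14
Case 2: 14→21
Case 6: 21→36
Case 4: 36→54
Sum = 2+5+9+14+21+36+54 = 141.
Difference = 204 − 141 = 63.

63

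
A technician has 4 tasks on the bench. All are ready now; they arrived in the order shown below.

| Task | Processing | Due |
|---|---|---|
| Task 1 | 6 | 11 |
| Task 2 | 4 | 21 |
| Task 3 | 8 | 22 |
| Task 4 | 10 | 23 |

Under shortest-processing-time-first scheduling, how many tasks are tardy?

SPT (increasing processing time): Task 2 Task 1 Task 3 Task 4.
Task 2: 0→4, due 21, tardiness 0
Task 1: 4→10, due 11, tardiness 0
Task 3: 10→18, due 22, tardiness 0
Task 4: 18→28, due 23, tardiness 5
Late tasks: 1.

1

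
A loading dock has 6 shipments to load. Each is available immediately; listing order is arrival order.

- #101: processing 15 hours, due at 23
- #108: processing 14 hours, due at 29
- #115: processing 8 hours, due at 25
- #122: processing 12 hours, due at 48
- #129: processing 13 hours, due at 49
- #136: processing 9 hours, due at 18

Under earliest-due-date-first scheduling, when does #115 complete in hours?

EDD (increasing due date): #136 #101 #115 #108 #122 #129.
#136: 0→9
#101: 9→24
#115: 24→32

32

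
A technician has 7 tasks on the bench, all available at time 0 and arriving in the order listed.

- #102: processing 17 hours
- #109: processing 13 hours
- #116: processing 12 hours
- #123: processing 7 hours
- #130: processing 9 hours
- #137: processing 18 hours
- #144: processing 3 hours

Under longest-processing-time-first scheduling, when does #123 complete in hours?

LPT (decreasing processing time): #137 #102 #109 #116 #130 #123 #144.
#137: 0→18
#102: 18→35
#109: 35→48
#116: 48→60
#130: 60→69
#123: 69→76

76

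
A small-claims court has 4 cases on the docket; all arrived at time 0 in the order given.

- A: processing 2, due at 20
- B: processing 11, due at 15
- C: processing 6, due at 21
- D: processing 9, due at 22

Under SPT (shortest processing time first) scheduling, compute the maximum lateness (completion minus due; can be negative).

SPT (increasing processing time): A C D B.
A: 0→2, due 20, lateness -18
C: 2→8, due 21, lateness -13
D: 8→17, due 22, lateness -5
B: 17→28, due 15, lateness 13
Maximum = 13.

13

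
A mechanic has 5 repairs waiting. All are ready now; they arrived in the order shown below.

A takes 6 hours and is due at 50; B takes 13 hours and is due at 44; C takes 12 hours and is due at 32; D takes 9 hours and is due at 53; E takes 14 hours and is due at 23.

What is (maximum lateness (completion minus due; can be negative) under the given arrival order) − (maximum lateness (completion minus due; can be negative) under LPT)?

FIFO (arrival order): A B C D E.
A: 0→6, due 50, lateness -44
B: 6→19, due 44, lateness -25
C: 19→31, due 32, lateness -1
D: 31→40, due 53, lateness -13
E: 40→54, due 23, lateness 31
Maximum = 31.
LPT (decreasing processing time): E B C D A.
E: 0→14, due 23, lateness -9
B: 14→27, due 44, lateness -17
C: 27→39, due 32, lateness 7
D: 39→48, due 53, lateness -5
A: 48→54, due 50, lateness 4
Maximum = 7.
Difference = 31 − 7 = 24.

24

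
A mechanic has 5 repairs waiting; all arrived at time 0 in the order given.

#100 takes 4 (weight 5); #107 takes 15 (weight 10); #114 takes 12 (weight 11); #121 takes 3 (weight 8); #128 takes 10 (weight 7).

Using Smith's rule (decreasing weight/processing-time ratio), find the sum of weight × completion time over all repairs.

WSPT (decreasing weight/processing-time ratio): #121 #100 #114 #128 #107.
#121: finishes 3, weight 8, w·C = 24
#100: finishes 7, weight 5, w·C = 35
#114: finishes 19, weight 11, w·C = 209
#128: finishes 29, weight 7, w·C = 203
#107: finishes 44, weight 10, w·C = 440
Sum = 24+35+209+203+440 = 911.

911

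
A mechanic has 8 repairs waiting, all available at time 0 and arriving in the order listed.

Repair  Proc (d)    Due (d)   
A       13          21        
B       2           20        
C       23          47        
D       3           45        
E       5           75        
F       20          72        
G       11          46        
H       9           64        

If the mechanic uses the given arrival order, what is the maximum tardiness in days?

FIFO (arrival order): A B C D E F G H.
A: 0→13, due 21, tardiness 0
B: 13→15, due 20, tardiness 0
C: 15→38, due 47, tardiness 0
D: 38→41, due 45, tardiness 0
E: 41→46, due 75, tardiness 0
F: 46→66, due 72, tardiness 0
G: 66→77, due 46, tardiness 31
H: 77→86, due 64, tardiness 22
Maximum = 31.

31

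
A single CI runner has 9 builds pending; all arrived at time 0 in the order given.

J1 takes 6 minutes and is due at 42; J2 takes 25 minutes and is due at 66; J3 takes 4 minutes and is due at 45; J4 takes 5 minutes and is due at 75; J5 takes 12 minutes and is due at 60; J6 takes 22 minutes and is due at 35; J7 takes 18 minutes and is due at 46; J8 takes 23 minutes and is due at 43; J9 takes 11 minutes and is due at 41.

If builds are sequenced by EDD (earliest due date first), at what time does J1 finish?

EDD (increasing due date): J6 J9 J1 J8 J3 J7 J5 J2 J4.
J6: 0→22
J9: 22→33
J1: 33→39

39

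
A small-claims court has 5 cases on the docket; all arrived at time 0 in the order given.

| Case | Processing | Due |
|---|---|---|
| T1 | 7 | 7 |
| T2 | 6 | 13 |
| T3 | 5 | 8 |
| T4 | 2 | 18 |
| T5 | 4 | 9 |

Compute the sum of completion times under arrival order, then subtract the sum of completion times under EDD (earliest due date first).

FIFO (arrival order): T1 T2 T3 T4 T5.
T1: 0→7
T2: 7→13
T3: 13→18
T4: 18→20
T5: 20→24
Sum = 7+13+18+20+24 = 82.
EDD (increasing due date): T1 T3 T5 T2 T4.
T1: 0→7
T3: 7→12
T5: 12→16
T2: 16→22
T4: 22→24
Sum = 7+12+16+22+24 = 81.
Difference = 82 − 81 = 1.

1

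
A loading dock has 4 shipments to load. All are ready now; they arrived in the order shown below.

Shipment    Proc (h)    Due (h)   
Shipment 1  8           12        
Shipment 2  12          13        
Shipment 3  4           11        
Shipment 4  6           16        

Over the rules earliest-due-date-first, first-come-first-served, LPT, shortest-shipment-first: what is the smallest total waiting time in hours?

EDD (increasing due date): Shipment 3 Shipment 1 Shipment 2 Shipment 4.
Shipment 3: waits 0, runs 0→4
Shipment 1: waits 4, runs 4→12
Shipment 2: waits 12, runs 12→24
Shipment 4: waits 24, runs 24→30
Sum = 0+4+12+24 = 40.
FIFO (arrival order): Shipment 1 Shipment 2 Shipment 3 Shipment 4.
Shipment 1: waits 0, runs 0→8
Shipment 2: waits 8, runs 8→20
Shipment 3: waits 20, runs 20→24
Shipment 4: waits 24, runs 24→30
Sum = 0+8+20+24 = 52.
LPT (decreasing processing time): Shipment 2 Shipment 1 Shipment 4 Shipment 3.
Shipment 2: waits 0, runs 0→12
Shipment 1: waits 12, runs 12→20
Shipment 4: waits 20, runs 20→26
Shipment 3: waits 26, runs 26→30
Sum = 0+12+20+26 = 58.
SPT (increasing processing time): Shipment 3 Shipment 4 Shipment 1 Shipment 2.
Shipment 3: waits 0, runs 0→4
Shipment 4: waits 4, runs 4→10
Shipment 1: waits 10, runs 10→18
Shipment 2: waits 18, runs 18→30
Sum = 0+4+10+18 = 32.
EDD 40, FIFO 52, LPT 58, SPT 32 → minimum 32.

32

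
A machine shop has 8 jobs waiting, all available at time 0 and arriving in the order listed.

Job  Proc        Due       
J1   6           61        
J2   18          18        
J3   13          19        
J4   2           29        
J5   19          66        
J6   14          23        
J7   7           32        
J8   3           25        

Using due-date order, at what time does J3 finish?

31

EDD (increasing due date): J2 J3 J6 J8 J4 J7 J1 J5.
J2: 0→18
J3: 18→31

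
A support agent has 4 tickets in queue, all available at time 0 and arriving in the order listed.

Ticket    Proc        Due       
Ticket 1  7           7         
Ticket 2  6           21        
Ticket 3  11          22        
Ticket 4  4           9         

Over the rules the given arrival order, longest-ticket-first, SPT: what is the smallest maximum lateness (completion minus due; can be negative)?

10

FIFO (arrival order): Ticket 1 Ticket 2 Ticket 3 Ticket 4.
Ticket 1: 0→7, due 7, lateness 0
Ticket 2: 7→13, due 21, lateness -8
Ticket 3: 13→24, due 22, lateness 2
Ticket 4: 24→28, due 9, lateness 19
Maximum = 19.
LPT (decreasing processing time): Ticket 3 Ticket 1 Ticket 2 Ticket 4.
Ticket 3: 0→11, due 22, lateness -11
Ticket 1: 11→18, due 7, lateness 11
Ticket 2: 18→24, due 21, lateness 3
Ticket 4: 24→28, due 9, lateness 19
Maximum = 19.
SPT (increasing processing time): Ticket 4 Ticket 2 Ticket 1 Ticket 3.
Ticket 4: 0→4, due 9, lateness -5
Ticket 2: 4→10, due 21, lateness -11
Ticket 1: 10→17, due 7, lateness 10
Ticket 3: 17→28, due 22, lateness 6
Maximum = 10.
FIFO 19, LPT 19, SPT 10 → minimum 10.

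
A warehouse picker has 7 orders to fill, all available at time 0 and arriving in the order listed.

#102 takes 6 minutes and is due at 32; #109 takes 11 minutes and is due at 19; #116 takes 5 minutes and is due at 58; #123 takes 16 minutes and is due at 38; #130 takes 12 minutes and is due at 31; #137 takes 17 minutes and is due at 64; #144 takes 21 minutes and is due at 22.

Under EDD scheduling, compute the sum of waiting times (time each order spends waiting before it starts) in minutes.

EDD (increasing due date): #109 #144 #130 #102 #123 #116 #137.
#109: waits 0, runs 0→11
#144: waits 11, runs 11→32
#130: waits 32, runs 32→44
#102: waits 44, runs 44→50
#123: waits 50, runs 50→66
#116: waits 66, runs 66→71
#137: waits 71, runs 71→88
Sum = 0+11+32+44+50+66+71 = 274.

274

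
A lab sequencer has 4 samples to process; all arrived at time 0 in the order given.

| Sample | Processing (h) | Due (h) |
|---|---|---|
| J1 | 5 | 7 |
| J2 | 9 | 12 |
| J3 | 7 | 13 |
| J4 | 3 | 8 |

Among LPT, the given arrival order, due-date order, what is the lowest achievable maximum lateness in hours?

LPT (decreasing processing time): J2 J3 J1 J4.
J2: 0→9, due 12, lateness -3
J3: 9→16, due 13, lateness 3
J1: 16→21, due 7, lateness 14
J4: 21→24, due 8, lateness 16
Maximum = 16.
FIFO (arrival order): J1 J2 J3 J4.
J1: 0→5, due 7, lateness -2
J2: 5→14, due 12, lateness 2
J3: 14→21, due 13, lateness 8
J4: 21→24, due 8, lateness 16
Maximum = 16.
EDD (increasing due date): J1 J4 J2 J3.
J1: 0→5, due 7, lateness -2
J4: 5→8, due 8, lateness 0
J2: 8→17, due 12, lateness 5
J3: 17→24, due 13, lateness 11
Maximum = 11.
LPT 16, FIFO 16, EDD 11 → minimum 11.

11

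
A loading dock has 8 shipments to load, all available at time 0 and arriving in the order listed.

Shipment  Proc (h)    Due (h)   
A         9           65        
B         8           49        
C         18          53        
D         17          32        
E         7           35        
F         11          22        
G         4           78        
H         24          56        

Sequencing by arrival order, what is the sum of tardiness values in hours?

FIFO (arrival order): A B C D E F G H.
A: 0→9, due 65, tardiness 0
B: 9→17, due 49, tardiness 0
C: 17→35, due 53, tardiness 0
D: 35→52, due 32, tardiness 20
E: 52→59, due 35, tardiness 24
F: 59→70, due 22, tardiness 48
G: 70→74, due 78, tardiness 0
H: 74→98, due 56, tardiness 42
Sum = 0+0+0+20+24+48+0+42 = 134.

134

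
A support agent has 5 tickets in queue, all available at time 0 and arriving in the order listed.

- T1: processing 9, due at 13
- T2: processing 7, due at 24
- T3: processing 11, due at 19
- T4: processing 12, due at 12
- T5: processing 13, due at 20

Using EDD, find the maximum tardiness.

28

EDD (increasing due date): T4 T1 T3 T5 T2.
T4: 0→12, due 12, tardiness 0
T1: 12→21, due 13, tardiness 8
T3: 21→32, due 19, tardiness 13
T5: 32→45, due 20, tardiness 25
T2: 45→52, due 24, tardiness 28
Maximum = 28.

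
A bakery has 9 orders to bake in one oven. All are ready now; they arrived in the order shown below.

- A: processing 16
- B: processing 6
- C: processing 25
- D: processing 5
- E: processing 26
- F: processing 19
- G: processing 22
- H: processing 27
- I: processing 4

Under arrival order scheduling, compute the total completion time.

727

FIFO (arrival order): A B C D E F G H I.
A: 0→16
B: 16→22
C: 22→47
D: 47→52
E: 52→78
F: 78→97
G: 97→119
H: 119→146
I: 146→150
Sum = 16+22+47+52+78+97+119+146+150 = 727.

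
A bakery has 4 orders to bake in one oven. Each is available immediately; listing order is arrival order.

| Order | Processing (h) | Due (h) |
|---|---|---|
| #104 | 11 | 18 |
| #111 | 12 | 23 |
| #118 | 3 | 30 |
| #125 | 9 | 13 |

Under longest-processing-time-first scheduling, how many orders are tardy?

3

LPT (decreasing processing time): #111 #104 #125 #118.
#111: 0→12, due 23, tardiness 0
#104: 12→23, due 18, tardiness 5
#125: 23→32, due 13, tardiness 19
#118: 32→35, due 30, tardiness 5
Late orders: 3.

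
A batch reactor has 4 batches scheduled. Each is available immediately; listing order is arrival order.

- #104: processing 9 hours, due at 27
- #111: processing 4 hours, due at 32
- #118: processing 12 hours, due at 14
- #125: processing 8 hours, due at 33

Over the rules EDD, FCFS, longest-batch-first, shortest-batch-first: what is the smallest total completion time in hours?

EDD (increasing due date): #118 #104 #111 #125.
#118: 0→12
#104: 12→21
#111: 21→25
#125: 25→33
Sum = 12+21+25+33 = 91.
FIFO (arrival order): #104 #111 #118 #125.
#104: 0→9
#111: 9→13
#118: 13→25
#125: 25→33
Sum = 9+13+25+33 = 80.
LPT (decreasing processing time): #118 #104 #125 #111.
#118: 0→12
#104: 12→21
#125: 21→29
#111: 29→33
Sum = 12+21+29+33 = 95.
SPT (increasing processing time): #111 #125 #104 #118.
#111: 0→4
#125: 4→12
#104: 12→21
#118: 21→33
Sum = 4+12+21+33 = 70.
EDD 91, FIFO 80, LPT 95, SPT 70 → minimum 70.

70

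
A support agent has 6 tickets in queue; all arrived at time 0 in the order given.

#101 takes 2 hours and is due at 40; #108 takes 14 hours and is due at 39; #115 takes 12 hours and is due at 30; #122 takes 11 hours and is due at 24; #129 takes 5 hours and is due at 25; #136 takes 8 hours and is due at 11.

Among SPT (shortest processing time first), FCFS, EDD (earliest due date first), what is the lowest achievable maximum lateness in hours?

SPT (increasing processing time): #101 #129 #136 #122 #115 #108.
#101: 0→2, due 40, lateness -38
#129: 2→7, due 25, lateness -18
#136: 7→15, due 11, lateness 4
#122: 15→26, due 24, lateness 2
#115: 26→38, due 30, lateness 8
#108: 38→52, due 39, lateness 13
Maximum = 13.
FIFO (arrival order): #101 #108 #115 #122 #129 #136.
#101: 0→2, due 40, lateness -38
#108: 2→16, due 39, lateness -23
#115: 16→28, due 30, lateness -2
#122: 28→39, due 24, lateness 15
#129: 39→44, due 25, lateness 19
#136: 44→52, due 11, lateness 41
Maximum = 41.
EDD (increasing due date): #136 #122 #129 #115 #108 #101.
#136: 0→8, due 11, lateness -3
#122: 8→19, due 24, lateness -5
#129: 19→24, due 25, lateness -1
#115: 24→36, due 30, lateness 6
#108: 36→50, due 39, lateness 11
#101: 50→52, due 40, lateness 12
Maximum = 12.
SPT 13, FIFO 41, EDD 12 → minimum 12.

12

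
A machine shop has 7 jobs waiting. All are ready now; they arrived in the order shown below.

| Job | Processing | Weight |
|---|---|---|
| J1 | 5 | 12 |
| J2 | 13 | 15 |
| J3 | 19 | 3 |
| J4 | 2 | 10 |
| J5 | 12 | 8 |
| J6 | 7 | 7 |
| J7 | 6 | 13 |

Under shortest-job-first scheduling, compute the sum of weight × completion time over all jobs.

1536

SPT (increasing processing time): J4 J1 J7 J6 J5 J2 J3.
J4: finishes 2, weight 10, w·C = 20
J1: finishes 7, weight 12, w·C = 84
J7: finishes 13, weight 13, w·C = 169
J6: finishes 20, weight 7, w·C = 140
J5: finishes 32, weight 8, w·C = 256
J2: finishes 45, weight 15, w·C = 675
J3: finishes 64, weight 3, w·C = 192
Sum = 20+84+169+140+256+675+192 = 1536.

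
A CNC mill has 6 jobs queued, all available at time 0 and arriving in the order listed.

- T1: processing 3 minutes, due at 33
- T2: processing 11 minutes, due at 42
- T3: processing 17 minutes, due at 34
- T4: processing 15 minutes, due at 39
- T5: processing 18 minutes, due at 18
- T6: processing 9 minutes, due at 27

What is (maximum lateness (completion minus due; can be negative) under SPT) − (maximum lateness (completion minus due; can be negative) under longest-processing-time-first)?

12

SPT (increasing processing time): T1 T6 T2 T4 T3 T5.
T1: 0→3, due 33, lateness -30
T6: 3→12, due 27, lateness -15
T2: 12→23, due 42, lateness -19
T4: 23→38, due 39, lateness -1
T3: 38→55, due 34, lateness 21
T5: 55→73, due 18, lateness 55
Maximum = 55.
LPT (decreasing processing time): T5 T3 T4 T2 T6 T1.
T5: 0→18, due 18, lateness 0
T3: 18→35, due 34, lateness 1
T4: 35→50, due 39, lateness 11
T2: 50→61, due 42, lateness 19
T6: 61→70, due 27, lateness 43
T1: 70→73, due 33, lateness 40
Maximum = 43.
Difference = 55 − 43 = 12.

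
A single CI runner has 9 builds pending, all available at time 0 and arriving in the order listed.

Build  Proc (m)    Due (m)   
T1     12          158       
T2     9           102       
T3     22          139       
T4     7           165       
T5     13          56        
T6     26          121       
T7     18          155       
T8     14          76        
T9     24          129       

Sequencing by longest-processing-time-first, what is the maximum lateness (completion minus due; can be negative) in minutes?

61

LPT (decreasing processing time): T6 T9 T3 T7 T8 T5 T1 T2 T4.
T6: 0→26, due 121, lateness -95
T9: 26→50, due 129, lateness -79
T3: 50→72, due 139, lateness -67
T7: 72→90, due 155, lateness -65
T8: 90→104, due 76, lateness 28
T5: 104→117, due 56, lateness 61
T1: 117→129, due 158, lateness -29
T2: 129→138, due 102, lateness 36
T4: 138→145, due 165, lateness -20
Maximum = 61.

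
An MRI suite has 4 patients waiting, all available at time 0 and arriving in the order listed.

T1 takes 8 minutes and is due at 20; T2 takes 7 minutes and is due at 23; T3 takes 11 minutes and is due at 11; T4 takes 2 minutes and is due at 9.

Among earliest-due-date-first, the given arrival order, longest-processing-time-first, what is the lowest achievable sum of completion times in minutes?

64

EDD (increasing due date): T4 T3 T1 T2.
T4: 0→2
T3: 2→13
T1: 13→21
T2: 21→28
Sum = 2+13+21+28 = 64.
FIFO (arrival order): T1 T2 T3 T4.
T1: 0→8
T2: 8→15
T3: 15→26
T4: 26→28
Sum = 8+15+26+28 = 77.
LPT (decreasing processing time): T3 T1 T2 T4.
T3: 0→11
T1: 11→19
T2: 19→26
T4: 26→28
Sum = 11+19+26+28 = 84.
EDD 64, FIFO 77, LPT 84 → minimum 64.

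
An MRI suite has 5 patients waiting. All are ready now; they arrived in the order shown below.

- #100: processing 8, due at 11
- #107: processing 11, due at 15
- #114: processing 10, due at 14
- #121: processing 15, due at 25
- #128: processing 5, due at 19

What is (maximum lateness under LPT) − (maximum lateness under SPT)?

LPT (decreasing processing time): #121 #107 #114 #100 #128.
#121: 0→15, due 25, lateness -10
#107: 15→26, due 15, lateness 11
#114: 26→36, due 14, lateness 22
#100: 36→44, due 11, lateness 33
#128: 44→49, due 19, lateness 30
Maximum = 33.
SPT (increasing processing time): #128 #100 #114 #107 #121.
#128: 0→5, due 19, lateness -14
#100: 5→13, due 11, lateness 2
#114: 13→23, due 14, lateness 9
#107: 23→34, due 15, lateness 19
#121: 34→49, due 25, lateness 24
Maximum = 24.
Difference = 33 − 24 = 9.

9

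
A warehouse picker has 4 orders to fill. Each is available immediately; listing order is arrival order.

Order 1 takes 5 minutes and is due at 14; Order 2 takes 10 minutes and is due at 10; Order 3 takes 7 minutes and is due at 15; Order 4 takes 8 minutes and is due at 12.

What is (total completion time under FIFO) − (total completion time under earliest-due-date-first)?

-9

FIFO (arrival order): Order 1 Order 2 Order 3 Order 4.
Order 1: 0→5
Order 2: 5→15
Order 3: 15→22
Order 4: 22→30
Sum = 5+15+22+30 = 72.
EDD (increasing due date): Order 2 Order 4 Order 1 Order 3.
Order 2: 0→10
Order 4: 10→18
Order 1: 18→23
Order 3: 23→30
Sum = 10+18+23+30 = 81.
Difference = 72 − 81 = -9.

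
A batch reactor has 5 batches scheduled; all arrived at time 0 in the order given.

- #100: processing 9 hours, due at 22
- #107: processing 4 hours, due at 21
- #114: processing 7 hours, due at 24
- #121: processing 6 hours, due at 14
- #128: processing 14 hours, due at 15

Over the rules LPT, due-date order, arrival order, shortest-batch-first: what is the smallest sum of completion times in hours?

97

LPT (decreasing processing time): #128 #100 #114 #121 #107.
#128: 0→14
#100: 14→23
#114: 23→30
#121: 30→36
#107: 36→40
Sum = 14+23+30+36+40 = 143.
EDD (increasing due date): #121 #128 #107 #100 #114.
#121: 0→6
#128: 6→20
#107: 20→24
#100: 24→33
#114: 33→40
Sum = 6+20+24+33+40 = 123.
FIFO (arrival order): #100 #107 #114 #121 #128.
#100: 0→9
#107: 9→13
#114: 13→20
#121: 20→26
#128: 26→40
Sum = 9+13+20+26+40 = 108.
SPT (increasing processing time): #107 #121 #114 #100 #128.
#107: 0→4
#121: 4→10
#114: 10→17
#100: 17→26
#128: 26→40
Sum = 4+10+17+26+40 = 97.
LPT 143, EDD 123, FIFO 108, SPT 97 → minimum 97.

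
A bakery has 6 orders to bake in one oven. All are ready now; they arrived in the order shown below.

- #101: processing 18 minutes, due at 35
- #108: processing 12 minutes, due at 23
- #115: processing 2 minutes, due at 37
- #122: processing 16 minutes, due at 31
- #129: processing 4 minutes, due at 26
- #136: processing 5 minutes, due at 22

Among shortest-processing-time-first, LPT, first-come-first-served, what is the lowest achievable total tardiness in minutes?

30

SPT (increasing processing time): #115 #129 #136 #108 #122 #101.
#115: 0→2, due 37, tardiness 0
#129: 2→6, due 26, tardiness 0
#136: 6→11, due 22, tardiness 0
#108: 11→23, due 23, tardiness 0
#122: 23→39, due 31, tardiness 8
#101: 39→57, due 35, tardiness 22
Sum = 0+0+0+0+8+22 = 30.
LPT (decreasing processing time): #101 #122 #108 #136 #129 #115.
#101: 0→18, due 35, tardiness 0
#122: 18→34, due 31, tardiness 3
#108: 34→46, due 23, tardiness 23
#136: 46→51, due 22, tardiness 29
#129: 51→55, due 26, tardiness 29
#115: 55→57, due 37, tardiness 20
Sum = 0+3+23+29+29+20 = 104.
FIFO (arrival order): #101 #108 #115 #122 #129 #136.
#101: 0→18, due 35, tardiness 0
#108: 18→30, due 23, tardiness 7
#115: 30→32, due 37, tardiness 0
#122: 32→48, due 31, tardiness 17
#129: 48→52, due 26, tardiness 26
#136: 52→57, due 22, tardiness 35
Sum = 0+7+0+17+26+35 = 85.
SPT 30, LPT 104, FIFO 85 → minimum 30.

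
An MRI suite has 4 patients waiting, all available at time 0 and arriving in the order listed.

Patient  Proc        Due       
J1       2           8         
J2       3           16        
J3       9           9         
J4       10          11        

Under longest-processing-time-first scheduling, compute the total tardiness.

LPT (decreasing processing time): J4 J3 J2 J1.
J4: 0→10, due 11, tardiness 0
J3: 10→19, due 9, tardiness 10
J2: 19→22, due 16, tardiness 6
J1: 22→24, due 8, tardiness 16
Sum = 0+10+6+16 = 32.

32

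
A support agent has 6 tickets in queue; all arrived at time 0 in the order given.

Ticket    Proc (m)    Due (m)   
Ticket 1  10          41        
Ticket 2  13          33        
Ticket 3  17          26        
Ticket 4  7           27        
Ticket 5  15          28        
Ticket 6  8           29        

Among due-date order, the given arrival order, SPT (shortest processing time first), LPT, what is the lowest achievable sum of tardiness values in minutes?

74

EDD (increasing due date): Ticket 3 Ticket 4 Ticket 5 Ticket 6 Ticket 2 Ticket 1.
Ticket 3: 0→17, due 26, tardiness 0
Ticket 4: 17→24, due 27, tardiness 0
Ticket 5: 24→39, due 28, tardiness 11
Ticket 6: 39→47, due 29, tardiness 18
Ticket 2: 47→60, due 33, tardiness 27
Ticket 1: 60→70, due 41, tardiness 29
Sum = 0+0+11+18+27+29 = 85.
FIFO (arrival order): Ticket 1 Ticket 2 Ticket 3 Ticket 4 Ticket 5 Ticket 6.
Ticket 1: 0→10, due 41, tardiness 0
Ticket 2: 10→23, due 33, tardiness 0
Ticket 3: 23→40, due 26, tardiness 14
Ticket 4: 40→47, due 27, tardiness 20
Ticket 5: 47→62, due 28, tardiness 34
Ticket 6: 62→70, due 29, tardiness 41
Sum = 0+0+14+20+34+41 = 109.
SPT (increasing processing time): Ticket 4 Ticket 6 Ticket 1 Ticket 2 Ticket 5 Ticket 3.
Ticket 4: 0→7, due 27, tardiness 0
Ticket 6: 7→15, due 29, tardiness 0
Ticket 1: 15→25, due 41, tardiness 0
Ticket 2: 25→38, due 33, tardiness 5
Ticket 5: 38→53, due 28, tardiness 25
Ticket 3: 53→70, due 26, tardiness 44
Sum = 0+0+0+5+25+44 = 74.
LPT (decreasing processing time): Ticket 3 Ticket 5 Ticket 2 Ticket 1 Ticket 6 Ticket 4.
Ticket 3: 0→17, due 26, tardiness 0
Ticket 5: 17→32, due 28, tardiness 4
Ticket 2: 32→45, due 33, tardiness 12
Ticket 1: 45→55, due 41, tardiness 14
Ticket 6: 55→63, due 29, tardiness 34
Ticket 4: 63→70, due 27, tardiness 43
Sum = 0+4+12+14+34+43 = 107.
EDD 85, FIFO 109, SPT 74, LPT 107 → minimum 74.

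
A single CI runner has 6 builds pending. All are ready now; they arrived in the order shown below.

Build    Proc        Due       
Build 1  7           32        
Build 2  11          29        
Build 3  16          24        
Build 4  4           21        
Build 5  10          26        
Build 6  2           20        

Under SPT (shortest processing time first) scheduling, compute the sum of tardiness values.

31

SPT (increasing processing time): Build 6 Build 4 Build 1 Build 5 Build 2 Build 3.
Build 6: 0→2, due 20, tardiness 0
Build 4: 2→6, due 21, tardiness 0
Build 1: 6→13, due 32, tardiness 0
Build 5: 13→23, due 26, tardiness 0
Build 2: 23→34, due 29, tardiness 5
Build 3: 34→50, due 24, tardiness 26
Sum = 0+0+0+0+5+26 = 31.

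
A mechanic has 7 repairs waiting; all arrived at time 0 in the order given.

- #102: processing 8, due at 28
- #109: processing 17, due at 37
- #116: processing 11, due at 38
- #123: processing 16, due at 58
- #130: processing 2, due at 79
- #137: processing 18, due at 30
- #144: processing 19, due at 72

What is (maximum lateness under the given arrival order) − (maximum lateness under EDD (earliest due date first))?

25

FIFO (arrival order): #102 #109 #116 #123 #130 #137 #144.
#102: 0→8, due 28, lateness -20
#109: 8→25, due 37, lateness -12
#116: 25→36, due 38, lateness -2
#123: 36→52, due 58, lateness -6
#130: 52→54, due 79, lateness -25
#137: 54→72, due 30, lateness 42
#144: 72→91, due 72, lateness 19
Maximum = 42.
EDD (increasing due date): #102 #137 #109 #116 #123 #144 #130.
#102: 0→8, due 28, lateness -20
#137: 8→26, due 30, lateness -4
#109: 26→43, due 37, lateness 6
#116: 43→54, due 38, lateness 16
#123: 54→70, due 58, lateness 12
#144: 70→89, due 72, lateness 17
#130: 89→91, due 79, lateness 12
Maximum = 17.
Difference = 42 − 17 = 25.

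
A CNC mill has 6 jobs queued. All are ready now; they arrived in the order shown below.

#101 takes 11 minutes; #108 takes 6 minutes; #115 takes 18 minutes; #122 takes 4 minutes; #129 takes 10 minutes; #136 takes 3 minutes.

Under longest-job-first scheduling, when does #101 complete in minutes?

29

LPT (decreasing processing time): #115 #101 #129 #108 #122 #136.
#115: 0→18
#101: 18→29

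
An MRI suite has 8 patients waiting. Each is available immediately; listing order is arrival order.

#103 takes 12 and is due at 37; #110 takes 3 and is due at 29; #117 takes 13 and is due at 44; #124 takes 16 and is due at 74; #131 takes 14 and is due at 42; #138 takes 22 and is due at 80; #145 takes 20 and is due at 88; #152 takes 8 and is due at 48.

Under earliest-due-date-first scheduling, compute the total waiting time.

EDD (increasing due date): #110 #103 #131 #117 #152 #124 #138 #145.
#110: waits 0, runs 0→3
#103: waits 3, runs 3→15
#131: waits 15, runs 15→29
#117: waits 29, runs 29→42
#152: waits 42, runs 42→50
#124: waits 50, runs 50→66
#138: waits 66, runs 66→88
#145: waits 88, runs 88→108
Sum = 0+3+15+29+42+50+66+88 = 293.

293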